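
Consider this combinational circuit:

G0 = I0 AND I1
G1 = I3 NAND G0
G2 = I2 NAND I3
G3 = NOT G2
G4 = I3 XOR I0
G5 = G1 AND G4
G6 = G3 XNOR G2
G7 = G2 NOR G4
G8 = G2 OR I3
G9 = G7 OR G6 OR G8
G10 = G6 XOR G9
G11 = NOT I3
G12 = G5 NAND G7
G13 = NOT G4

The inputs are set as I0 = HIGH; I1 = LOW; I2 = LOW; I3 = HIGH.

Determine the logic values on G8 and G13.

G8 = HIGH, G13 = HIGH

G2 = I2 NAND I3 = LOW NAND HIGH = HIGH
G4 = I3 XOR I0 = HIGH XOR HIGH = LOW
G8 = G2 OR I3 = HIGH OR HIGH = HIGH
G13 = NOT G4 = NOT LOW = HIGH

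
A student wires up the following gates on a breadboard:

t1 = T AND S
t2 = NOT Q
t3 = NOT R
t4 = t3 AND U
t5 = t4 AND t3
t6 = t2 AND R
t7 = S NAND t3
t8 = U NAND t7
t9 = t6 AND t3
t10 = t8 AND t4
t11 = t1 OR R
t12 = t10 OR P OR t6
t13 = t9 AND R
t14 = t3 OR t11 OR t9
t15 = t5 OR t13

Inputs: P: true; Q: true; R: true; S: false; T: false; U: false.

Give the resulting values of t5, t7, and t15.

t2 = NOT Q = NOT true = false
t3 = NOT R = NOT true = false
t4 = t3 AND U = false AND false = false
t5 = t4 AND t3 = false AND false = false
t6 = t2 AND R = false AND true = false
t7 = S NAND t3 = false NAND false = true
t9 = t6 AND t3 = false AND false = false
t13 = t9 AND R = false AND true = false
t15 = t5 OR t13 = false OR false = false

t5 = false; t7 = true; t15 = false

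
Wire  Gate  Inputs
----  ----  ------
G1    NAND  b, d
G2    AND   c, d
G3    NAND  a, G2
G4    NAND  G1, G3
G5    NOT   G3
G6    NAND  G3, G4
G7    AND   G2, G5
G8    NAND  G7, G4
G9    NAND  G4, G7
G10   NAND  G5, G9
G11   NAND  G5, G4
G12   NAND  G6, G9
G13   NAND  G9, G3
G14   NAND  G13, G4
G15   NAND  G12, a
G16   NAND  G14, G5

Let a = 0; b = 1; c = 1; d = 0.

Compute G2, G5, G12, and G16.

G2 = 0  G5 = 0  G12 = 0  G16 = 1

G1 = b NAND d = 1 NAND 0 = 1
G2 = c AND d = 1 AND 0 = 0
G3 = a NAND G2 = 0 NAND 0 = 1
G4 = G1 NAND G3 = 1 NAND 1 = 0
G5 = NOT G3 = NOT 1 = 0
G6 = G3 NAND G4 = 1 NAND 0 = 1
G7 = G2 AND G5 = 0 AND 0 = 0
G9 = G4 NAND G7 = 0 NAND 0 = 1
G12 = G6 NAND G9 = 1 NAND 1 = 0
G13 = G9 NAND G3 = 1 NAND 1 = 0
G14 = G13 NAND G4 = 0 NAND 0 = 1
G16 = G14 NAND G5 = 1 NAND 0 = 1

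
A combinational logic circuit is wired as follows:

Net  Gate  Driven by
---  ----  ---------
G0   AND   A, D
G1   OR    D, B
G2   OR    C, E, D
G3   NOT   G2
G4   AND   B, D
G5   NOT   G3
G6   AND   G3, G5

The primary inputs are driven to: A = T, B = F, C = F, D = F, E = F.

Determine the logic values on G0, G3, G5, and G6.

G0 = A AND D = T AND F = F
G2 = C OR E OR D = F OR F OR F = F
G3 = NOT G2 = NOT F = T
G5 = NOT G3 = NOT T = F
G6 = G3 AND G5 = T AND F = F

G0 = F, G3 = T, G5 = F, G6 = F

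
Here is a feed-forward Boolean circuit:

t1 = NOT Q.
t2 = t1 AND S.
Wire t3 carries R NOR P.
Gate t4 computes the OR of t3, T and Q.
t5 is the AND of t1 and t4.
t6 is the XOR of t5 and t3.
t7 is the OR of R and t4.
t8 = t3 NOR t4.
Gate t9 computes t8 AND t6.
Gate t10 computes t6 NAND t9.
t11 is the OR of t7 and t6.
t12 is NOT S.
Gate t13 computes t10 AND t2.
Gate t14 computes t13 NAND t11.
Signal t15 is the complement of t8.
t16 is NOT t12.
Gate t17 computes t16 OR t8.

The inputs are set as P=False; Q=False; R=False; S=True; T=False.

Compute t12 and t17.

t3 = R NOR P = False NOR False = True
t4 = t3 OR T OR Q = True OR False OR False = True
t8 = t3 NOR t4 = True NOR True = False
t12 = NOT S = NOT True = False
t16 = NOT t12 = NOT False = True
t17 = t16 OR t8 = True OR False = True

t12 = False  t17 = True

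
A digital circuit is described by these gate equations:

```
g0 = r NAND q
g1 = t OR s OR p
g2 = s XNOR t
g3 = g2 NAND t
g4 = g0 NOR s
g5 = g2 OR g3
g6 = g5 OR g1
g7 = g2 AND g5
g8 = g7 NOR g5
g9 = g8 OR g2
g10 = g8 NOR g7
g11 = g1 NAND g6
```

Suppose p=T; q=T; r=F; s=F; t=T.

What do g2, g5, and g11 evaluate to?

g2 = F  g5 = T  g11 = F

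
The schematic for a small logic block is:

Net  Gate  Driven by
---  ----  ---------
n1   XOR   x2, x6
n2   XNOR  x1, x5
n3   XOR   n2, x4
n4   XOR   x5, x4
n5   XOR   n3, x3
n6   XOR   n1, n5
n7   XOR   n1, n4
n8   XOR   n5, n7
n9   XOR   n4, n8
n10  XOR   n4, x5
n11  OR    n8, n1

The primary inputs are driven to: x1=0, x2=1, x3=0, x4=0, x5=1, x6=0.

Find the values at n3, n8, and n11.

n1 = x2 XOR x6 = 1 XOR 0 = 1
n2 = x1 XNOR x5 = 0 XNOR 1 = 0
n3 = n2 XOR x4 = 0 XOR 0 = 0
n4 = x5 XOR x4 = 1 XOR 0 = 1
n5 = n3 XOR x3 = 0 XOR 0 = 0
n7 = n1 XOR n4 = 1 XOR 1 = 0
n8 = n5 XOR n7 = 0 XOR 0 = 0
n11 = n8 OR n1 = 0 OR 1 = 1

n3 = 0; n8 = 0; n11 = 1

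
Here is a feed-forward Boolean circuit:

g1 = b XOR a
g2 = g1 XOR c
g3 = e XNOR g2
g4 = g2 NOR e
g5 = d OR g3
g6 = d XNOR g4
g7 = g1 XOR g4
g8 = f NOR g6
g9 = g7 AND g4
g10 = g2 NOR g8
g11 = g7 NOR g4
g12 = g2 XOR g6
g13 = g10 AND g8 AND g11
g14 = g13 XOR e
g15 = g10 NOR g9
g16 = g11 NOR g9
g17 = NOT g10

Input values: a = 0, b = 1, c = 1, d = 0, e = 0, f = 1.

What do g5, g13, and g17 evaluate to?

g1 = b XOR a = 1 XOR 0 = 1
g2 = g1 XOR c = 1 XOR 1 = 0
g3 = e XNOR g2 = 0 XNOR 0 = 1
g4 = g2 NOR e = 0 NOR 0 = 1
g5 = d OR g3 = 0 OR 1 = 1
g6 = d XNOR g4 = 0 XNOR 1 = 0
g7 = g1 XOR g4 = 1 XOR 1 = 0
g8 = f NOR g6 = 1 NOR 0 = 0
g10 = g2 NOR g8 = 0 NOR 0 = 1
g11 = g7 NOR g4 = 0 NOR 1 = 0
g13 = g10 AND g8 AND g11 = 1 AND 0 AND 0 = 0
g17 = NOT g10 = NOT 1 = 0

g5 = 1, g13 = 0, g17 = 0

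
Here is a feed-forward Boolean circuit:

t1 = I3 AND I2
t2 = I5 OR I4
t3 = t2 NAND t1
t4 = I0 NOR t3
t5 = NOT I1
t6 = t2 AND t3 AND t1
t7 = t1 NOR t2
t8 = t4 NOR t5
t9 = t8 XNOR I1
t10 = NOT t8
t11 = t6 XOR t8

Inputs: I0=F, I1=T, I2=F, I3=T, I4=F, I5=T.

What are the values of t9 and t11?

t1 = I3 AND I2 = T AND F = F
t2 = I5 OR I4 = T OR F = T
t3 = t2 NAND t1 = T NAND F = T
t4 = I0 NOR t3 = F NOR T = F
t5 = NOT I1 = NOT T = F
t6 = t2 AND t3 AND t1 = T AND T AND F = F
t8 = t4 NOR t5 = F NOR F = T
t9 = t8 XNOR I1 = T XNOR T = T
t11 = t6 XOR t8 = F XOR T = T

t9 = T, t11 = T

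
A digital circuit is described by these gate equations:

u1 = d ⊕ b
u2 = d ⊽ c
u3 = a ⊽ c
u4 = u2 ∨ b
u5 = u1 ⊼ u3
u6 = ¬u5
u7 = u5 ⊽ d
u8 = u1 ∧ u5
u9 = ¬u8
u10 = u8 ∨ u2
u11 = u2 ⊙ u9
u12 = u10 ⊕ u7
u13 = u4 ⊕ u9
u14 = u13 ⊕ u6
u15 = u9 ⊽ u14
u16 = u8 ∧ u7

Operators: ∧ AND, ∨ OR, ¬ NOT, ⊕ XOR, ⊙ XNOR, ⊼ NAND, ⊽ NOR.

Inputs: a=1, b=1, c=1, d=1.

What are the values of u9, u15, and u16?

u1 = d XOR b = 1 XOR 1 = 0
u2 = d NOR c = 1 NOR 1 = 0
u3 = a NOR c = 1 NOR 1 = 0
u4 = u2 OR b = 0 OR 1 = 1
u5 = u1 NAND u3 = 0 NAND 0 = 1
u6 = NOT u5 = NOT 1 = 0
u7 = u5 NOR d = 1 NOR 1 = 0
u8 = u1 AND u5 = 0 AND 1 = 0
u9 = NOT u8 = NOT 0 = 1
u13 = u4 XOR u9 = 1 XOR 1 = 0
u14 = u13 XOR u6 = 0 XOR 0 = 0
u15 = u9 NOR u14 = 1 NOR 0 = 0
u16 = u8 AND u7 = 0 AND 0 = 0

u9 = 1; u15 = 0; u16 = 0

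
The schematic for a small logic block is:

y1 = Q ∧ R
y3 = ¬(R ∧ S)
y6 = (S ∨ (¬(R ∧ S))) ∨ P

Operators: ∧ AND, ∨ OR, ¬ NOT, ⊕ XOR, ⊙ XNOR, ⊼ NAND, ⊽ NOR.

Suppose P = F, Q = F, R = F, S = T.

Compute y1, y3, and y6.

y1 = F, y3 = T, y6 = T

y1 = F ∧ F = F
y3 = ¬(F ∧ T) = T
y6 = (T ∨ (¬(F ∧ T))) ∨ F = T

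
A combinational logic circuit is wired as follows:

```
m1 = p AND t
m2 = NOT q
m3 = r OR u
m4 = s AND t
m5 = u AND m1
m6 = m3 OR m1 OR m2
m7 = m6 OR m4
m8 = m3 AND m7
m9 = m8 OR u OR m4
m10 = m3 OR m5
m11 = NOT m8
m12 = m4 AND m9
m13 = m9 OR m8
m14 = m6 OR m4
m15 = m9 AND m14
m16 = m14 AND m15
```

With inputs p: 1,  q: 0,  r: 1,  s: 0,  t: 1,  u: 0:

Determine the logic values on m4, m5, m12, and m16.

m4 = 0, m5 = 0, m12 = 0, m16 = 1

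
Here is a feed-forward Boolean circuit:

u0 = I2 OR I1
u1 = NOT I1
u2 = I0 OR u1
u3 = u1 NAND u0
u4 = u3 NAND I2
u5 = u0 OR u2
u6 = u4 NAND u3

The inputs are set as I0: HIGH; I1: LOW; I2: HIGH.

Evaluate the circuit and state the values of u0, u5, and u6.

u0 = I2 OR I1 = HIGH OR LOW = HIGH
u1 = NOT I1 = NOT LOW = HIGH
u2 = I0 OR u1 = HIGH OR HIGH = HIGH
u3 = u1 NAND u0 = HIGH NAND HIGH = LOW
u4 = u3 NAND I2 = LOW NAND HIGH = HIGH
u5 = u0 OR u2 = HIGH OR HIGH = HIGH
u6 = u4 NAND u3 = HIGH NAND LOW = HIGH

u0 = HIGH; u5 = HIGH; u6 = HIGH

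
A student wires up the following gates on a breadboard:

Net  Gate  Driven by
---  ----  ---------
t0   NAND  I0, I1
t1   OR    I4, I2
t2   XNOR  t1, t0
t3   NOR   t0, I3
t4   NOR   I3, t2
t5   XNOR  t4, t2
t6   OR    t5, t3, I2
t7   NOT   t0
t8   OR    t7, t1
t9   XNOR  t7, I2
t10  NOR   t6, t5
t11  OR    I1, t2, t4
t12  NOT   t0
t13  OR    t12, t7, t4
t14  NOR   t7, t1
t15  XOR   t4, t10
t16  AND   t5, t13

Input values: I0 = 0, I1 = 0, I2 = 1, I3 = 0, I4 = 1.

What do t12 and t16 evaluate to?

t12 = 0  t16 = 0

t0 = I0 NAND I1 = 0 NAND 0 = 1
t1 = I4 OR I2 = 1 OR 1 = 1
t2 = t1 XNOR t0 = 1 XNOR 1 = 1
t4 = I3 NOR t2 = 0 NOR 1 = 0
t5 = t4 XNOR t2 = 0 XNOR 1 = 0
t7 = NOT t0 = NOT 1 = 0
t12 = NOT t0 = NOT 1 = 0
t13 = t12 OR t7 OR t4 = 0 OR 0 OR 0 = 0
t16 = t5 AND t13 = 0 AND 0 = 0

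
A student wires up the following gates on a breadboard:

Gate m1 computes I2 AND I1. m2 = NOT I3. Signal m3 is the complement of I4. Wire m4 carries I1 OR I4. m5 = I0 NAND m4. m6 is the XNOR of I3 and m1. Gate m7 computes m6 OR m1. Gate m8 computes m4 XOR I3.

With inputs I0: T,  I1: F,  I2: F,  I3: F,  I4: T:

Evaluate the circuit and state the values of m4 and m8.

m4 = I1 OR I4 = F OR T = T
m8 = m4 XOR I3 = T XOR F = T

m4 = T; m8 = T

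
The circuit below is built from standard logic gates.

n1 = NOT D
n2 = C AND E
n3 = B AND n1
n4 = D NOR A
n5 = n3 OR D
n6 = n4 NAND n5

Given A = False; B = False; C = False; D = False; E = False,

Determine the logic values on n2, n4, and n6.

n2 = False, n4 = True, n6 = True

n1 = NOT D = NOT False = True
n2 = C AND E = False AND False = False
n3 = B AND n1 = False AND True = False
n4 = D NOR A = False NOR False = True
n5 = n3 OR D = False OR False = False
n6 = n4 NAND n5 = True NAND False = True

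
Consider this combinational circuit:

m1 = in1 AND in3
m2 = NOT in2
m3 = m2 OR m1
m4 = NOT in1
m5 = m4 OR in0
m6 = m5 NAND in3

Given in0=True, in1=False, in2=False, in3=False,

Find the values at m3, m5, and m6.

m3 = True; m5 = True; m6 = True

m1 = in1 AND in3 = False AND False = False
m2 = NOT in2 = NOT False = True
m3 = m2 OR m1 = True OR False = True
m4 = NOT in1 = NOT False = True
m5 = m4 OR in0 = True OR True = True
m6 = m5 NAND in3 = True NAND False = True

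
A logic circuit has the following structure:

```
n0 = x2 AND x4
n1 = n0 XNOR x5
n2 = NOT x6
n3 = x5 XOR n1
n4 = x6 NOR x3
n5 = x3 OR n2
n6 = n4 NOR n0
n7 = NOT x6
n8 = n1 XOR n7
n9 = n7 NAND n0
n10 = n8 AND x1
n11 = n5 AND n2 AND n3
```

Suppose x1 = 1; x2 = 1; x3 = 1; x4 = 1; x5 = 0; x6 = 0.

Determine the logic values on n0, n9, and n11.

n0 = x2 AND x4 = 1 AND 1 = 1
n1 = n0 XNOR x5 = 1 XNOR 0 = 0
n2 = NOT x6 = NOT 0 = 1
n3 = x5 XOR n1 = 0 XOR 0 = 0
n5 = x3 OR n2 = 1 OR 1 = 1
n7 = NOT x6 = NOT 0 = 1
n9 = n7 NAND n0 = 1 NAND 1 = 0
n11 = n5 AND n2 AND n3 = 1 AND 1 AND 0 = 0

n0 = 1; n9 = 0; n11 = 0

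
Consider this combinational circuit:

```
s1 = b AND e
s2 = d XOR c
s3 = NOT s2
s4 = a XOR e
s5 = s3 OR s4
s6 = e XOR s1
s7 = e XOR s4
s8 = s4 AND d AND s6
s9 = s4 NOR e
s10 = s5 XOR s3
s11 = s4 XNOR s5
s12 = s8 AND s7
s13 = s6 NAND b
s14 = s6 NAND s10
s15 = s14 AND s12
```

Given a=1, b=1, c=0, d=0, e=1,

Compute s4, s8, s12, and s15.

s1 = b AND e = 1 AND 1 = 1
s2 = d XOR c = 0 XOR 0 = 0
s3 = NOT s2 = NOT 0 = 1
s4 = a XOR e = 1 XOR 1 = 0
s5 = s3 OR s4 = 1 OR 0 = 1
s6 = e XOR s1 = 1 XOR 1 = 0
s7 = e XOR s4 = 1 XOR 0 = 1
s8 = s4 AND d AND s6 = 0 AND 0 AND 0 = 0
s10 = s5 XOR s3 = 1 XOR 1 = 0
s12 = s8 AND s7 = 0 AND 1 = 0
s14 = s6 NAND s10 = 0 NAND 0 = 1
s15 = s14 AND s12 = 1 AND 0 = 0

s4 = 0, s8 = 0, s12 = 0, s15 = 0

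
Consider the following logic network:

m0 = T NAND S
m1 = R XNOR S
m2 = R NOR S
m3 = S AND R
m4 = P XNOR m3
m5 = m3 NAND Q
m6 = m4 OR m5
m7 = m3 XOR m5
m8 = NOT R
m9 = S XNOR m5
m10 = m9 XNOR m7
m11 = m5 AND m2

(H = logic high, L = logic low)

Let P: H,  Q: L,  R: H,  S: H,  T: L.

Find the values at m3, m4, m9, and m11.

m3 = H; m4 = H; m9 = H; m11 = L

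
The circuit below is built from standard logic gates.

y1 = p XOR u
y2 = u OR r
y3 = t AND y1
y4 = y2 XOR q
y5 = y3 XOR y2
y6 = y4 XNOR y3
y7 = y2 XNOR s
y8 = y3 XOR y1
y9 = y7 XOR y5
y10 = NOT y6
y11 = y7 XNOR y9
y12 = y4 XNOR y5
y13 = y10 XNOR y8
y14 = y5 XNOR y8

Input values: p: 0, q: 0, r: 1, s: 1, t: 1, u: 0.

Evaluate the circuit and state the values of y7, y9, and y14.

y1 = p XOR u = 0 XOR 0 = 0
y2 = u OR r = 0 OR 1 = 1
y3 = t AND y1 = 1 AND 0 = 0
y5 = y3 XOR y2 = 0 XOR 1 = 1
y7 = y2 XNOR s = 1 XNOR 1 = 1
y8 = y3 XOR y1 = 0 XOR 0 = 0
y9 = y7 XOR y5 = 1 XOR 1 = 0
y14 = y5 XNOR y8 = 1 XNOR 0 = 0

y7 = 1, y9 = 0, y14 = 0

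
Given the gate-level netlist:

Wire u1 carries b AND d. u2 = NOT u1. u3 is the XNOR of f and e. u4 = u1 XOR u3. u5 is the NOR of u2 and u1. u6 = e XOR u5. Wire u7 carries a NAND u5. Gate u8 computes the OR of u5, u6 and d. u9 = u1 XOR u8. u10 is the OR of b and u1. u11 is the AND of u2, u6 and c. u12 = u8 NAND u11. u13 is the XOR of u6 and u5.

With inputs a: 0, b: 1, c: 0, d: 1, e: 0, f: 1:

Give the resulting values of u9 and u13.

u1 = b AND d = 1 AND 1 = 1
u2 = NOT u1 = NOT 1 = 0
u5 = u2 NOR u1 = 0 NOR 1 = 0
u6 = e XOR u5 = 0 XOR 0 = 0
u8 = u5 OR u6 OR d = 0 OR 0 OR 1 = 1
u9 = u1 XOR u8 = 1 XOR 1 = 0
u13 = u6 XOR u5 = 0 XOR 0 = 0

u9 = 0, u13 = 0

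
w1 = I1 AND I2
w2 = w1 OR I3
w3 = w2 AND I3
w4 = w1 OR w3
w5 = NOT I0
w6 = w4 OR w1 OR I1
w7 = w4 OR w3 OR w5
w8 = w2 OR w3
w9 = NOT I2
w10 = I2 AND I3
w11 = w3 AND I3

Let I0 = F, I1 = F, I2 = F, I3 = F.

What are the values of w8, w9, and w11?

w1 = I1 AND I2 = F AND F = F
w2 = w1 OR I3 = F OR F = F
w3 = w2 AND I3 = F AND F = F
w8 = w2 OR w3 = F OR F = F
w9 = NOT I2 = NOT F = T
w11 = w3 AND I3 = F AND F = F

w8 = F, w9 = T, w11 = F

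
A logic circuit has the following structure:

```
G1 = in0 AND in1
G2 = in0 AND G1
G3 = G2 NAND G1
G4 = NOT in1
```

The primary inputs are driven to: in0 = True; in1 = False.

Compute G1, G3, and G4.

G1 = in0 AND in1 = True AND False = False
G2 = in0 AND G1 = True AND False = False
G3 = G2 NAND G1 = False NAND False = True
G4 = NOT in1 = NOT False = True

G1 = False, G3 = True, G4 = True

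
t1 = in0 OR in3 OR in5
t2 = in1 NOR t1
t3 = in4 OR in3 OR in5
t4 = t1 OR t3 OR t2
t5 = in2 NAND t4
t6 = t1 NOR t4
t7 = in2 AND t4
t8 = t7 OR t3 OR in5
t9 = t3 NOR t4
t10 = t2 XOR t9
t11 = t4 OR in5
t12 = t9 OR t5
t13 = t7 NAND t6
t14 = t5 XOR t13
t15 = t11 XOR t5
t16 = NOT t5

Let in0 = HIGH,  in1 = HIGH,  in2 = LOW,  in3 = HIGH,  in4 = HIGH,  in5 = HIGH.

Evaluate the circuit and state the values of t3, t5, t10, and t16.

t3 = HIGH, t5 = HIGH, t10 = LOW, t16 = LOW

t1 = in0 OR in3 OR in5 = HIGH OR HIGH OR HIGH = HIGH
t2 = in1 NOR t1 = HIGH NOR HIGH = LOW
t3 = in4 OR in3 OR in5 = HIGH OR HIGH OR HIGH = HIGH
t4 = t1 OR t3 OR t2 = HIGH OR HIGH OR LOW = HIGH
t5 = in2 NAND t4 = LOW NAND HIGH = HIGH
t9 = t3 NOR t4 = HIGH NOR HIGH = LOW
t10 = t2 XOR t9 = LOW XOR LOW = LOW
t16 = NOT t5 = NOT HIGH = LOW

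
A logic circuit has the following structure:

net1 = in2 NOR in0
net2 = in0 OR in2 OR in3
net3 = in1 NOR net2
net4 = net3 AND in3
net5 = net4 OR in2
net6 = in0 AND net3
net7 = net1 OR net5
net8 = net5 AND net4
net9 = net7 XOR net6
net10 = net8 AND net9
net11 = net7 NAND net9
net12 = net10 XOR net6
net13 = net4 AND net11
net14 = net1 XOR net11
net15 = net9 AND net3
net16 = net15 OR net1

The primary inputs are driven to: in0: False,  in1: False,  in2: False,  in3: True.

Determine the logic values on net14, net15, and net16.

net14 = True, net15 = False, net16 = True

net1 = in2 NOR in0 = False NOR False = True
net2 = in0 OR in2 OR in3 = False OR False OR True = True
net3 = in1 NOR net2 = False NOR True = False
net4 = net3 AND in3 = False AND True = False
net5 = net4 OR in2 = False OR False = False
net6 = in0 AND net3 = False AND False = False
net7 = net1 OR net5 = True OR False = True
net9 = net7 XOR net6 = True XOR False = True
net11 = net7 NAND net9 = True NAND True = False
net14 = net1 XOR net11 = True XOR False = True
net15 = net9 AND net3 = True AND False = False
net16 = net15 OR net1 = False OR True = True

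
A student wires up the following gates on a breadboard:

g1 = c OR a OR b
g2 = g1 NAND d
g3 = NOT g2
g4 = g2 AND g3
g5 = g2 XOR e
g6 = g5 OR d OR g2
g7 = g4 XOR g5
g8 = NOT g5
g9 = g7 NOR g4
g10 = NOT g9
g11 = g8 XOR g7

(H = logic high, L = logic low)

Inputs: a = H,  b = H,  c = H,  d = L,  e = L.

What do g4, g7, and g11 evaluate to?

g4 = L; g7 = H; g11 = H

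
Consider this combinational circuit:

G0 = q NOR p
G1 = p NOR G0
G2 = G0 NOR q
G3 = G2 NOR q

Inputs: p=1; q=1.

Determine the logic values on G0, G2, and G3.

G0 = 0  G2 = 0  G3 = 0

G0 = q NOR p = 1 NOR 1 = 0
G2 = G0 NOR q = 0 NOR 1 = 0
G3 = G2 NOR q = 0 NOR 1 = 0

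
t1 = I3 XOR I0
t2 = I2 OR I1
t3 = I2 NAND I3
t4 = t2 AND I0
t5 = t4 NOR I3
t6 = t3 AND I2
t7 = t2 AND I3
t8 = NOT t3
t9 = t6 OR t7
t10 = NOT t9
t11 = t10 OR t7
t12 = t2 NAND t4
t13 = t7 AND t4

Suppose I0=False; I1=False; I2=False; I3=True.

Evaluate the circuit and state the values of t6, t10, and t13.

t2 = I2 OR I1 = False OR False = False
t3 = I2 NAND I3 = False NAND True = True
t4 = t2 AND I0 = False AND False = False
t6 = t3 AND I2 = True AND False = False
t7 = t2 AND I3 = False AND True = False
t9 = t6 OR t7 = False OR False = False
t10 = NOT t9 = NOT False = True
t13 = t7 AND t4 = False AND False = False

t6 = False  t10 = True  t13 = False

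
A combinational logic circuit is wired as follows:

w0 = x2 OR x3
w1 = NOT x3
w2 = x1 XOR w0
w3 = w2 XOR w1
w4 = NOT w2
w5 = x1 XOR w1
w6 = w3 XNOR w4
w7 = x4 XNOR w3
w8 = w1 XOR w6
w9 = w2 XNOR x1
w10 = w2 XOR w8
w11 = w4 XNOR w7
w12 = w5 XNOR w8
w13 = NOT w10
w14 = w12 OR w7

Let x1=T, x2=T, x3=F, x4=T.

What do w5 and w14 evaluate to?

w5 = F, w14 = T

w0 = x2 OR x3 = T OR F = T
w1 = NOT x3 = NOT F = T
w2 = x1 XOR w0 = T XOR T = F
w3 = w2 XOR w1 = F XOR T = T
w4 = NOT w2 = NOT F = T
w5 = x1 XOR w1 = T XOR T = F
w6 = w3 XNOR w4 = T XNOR T = T
w7 = x4 XNOR w3 = T XNOR T = T
w8 = w1 XOR w6 = T XOR T = F
w12 = w5 XNOR w8 = F XNOR F = T
w14 = w12 OR w7 = T OR T = T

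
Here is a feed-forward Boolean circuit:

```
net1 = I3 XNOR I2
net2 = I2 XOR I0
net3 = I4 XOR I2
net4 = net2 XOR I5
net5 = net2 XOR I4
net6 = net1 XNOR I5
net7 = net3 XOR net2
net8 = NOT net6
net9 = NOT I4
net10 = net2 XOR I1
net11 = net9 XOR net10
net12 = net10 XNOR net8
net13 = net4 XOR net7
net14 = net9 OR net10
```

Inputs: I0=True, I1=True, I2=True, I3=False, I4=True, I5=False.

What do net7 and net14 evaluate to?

net2 = I2 XOR I0 = True XOR True = False
net3 = I4 XOR I2 = True XOR True = False
net7 = net3 XOR net2 = False XOR False = False
net9 = NOT I4 = NOT True = False
net10 = net2 XOR I1 = False XOR True = True
net14 = net9 OR net10 = False OR True = True

net7 = False, net14 = True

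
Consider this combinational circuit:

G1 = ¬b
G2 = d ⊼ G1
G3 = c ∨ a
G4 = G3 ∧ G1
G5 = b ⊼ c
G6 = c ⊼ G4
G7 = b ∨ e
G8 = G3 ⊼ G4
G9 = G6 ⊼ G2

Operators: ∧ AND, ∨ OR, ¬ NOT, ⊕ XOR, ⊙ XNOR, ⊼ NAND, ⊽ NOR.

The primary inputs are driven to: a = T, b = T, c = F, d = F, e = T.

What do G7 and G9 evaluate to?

G7 = T; G9 = F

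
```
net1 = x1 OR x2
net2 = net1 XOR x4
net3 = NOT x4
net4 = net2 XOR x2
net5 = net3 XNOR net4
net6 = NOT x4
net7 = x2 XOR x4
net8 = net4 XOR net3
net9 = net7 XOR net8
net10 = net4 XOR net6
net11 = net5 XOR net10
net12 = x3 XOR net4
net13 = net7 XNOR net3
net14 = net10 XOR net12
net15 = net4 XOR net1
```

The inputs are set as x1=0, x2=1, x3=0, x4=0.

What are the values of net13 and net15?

net1 = x1 OR x2 = 0 OR 1 = 1
net2 = net1 XOR x4 = 1 XOR 0 = 1
net3 = NOT x4 = NOT 0 = 1
net4 = net2 XOR x2 = 1 XOR 1 = 0
net7 = x2 XOR x4 = 1 XOR 0 = 1
net13 = net7 XNOR net3 = 1 XNOR 1 = 1
net15 = net4 XOR net1 = 0 XOR 1 = 1

net13 = 1  net15 = 1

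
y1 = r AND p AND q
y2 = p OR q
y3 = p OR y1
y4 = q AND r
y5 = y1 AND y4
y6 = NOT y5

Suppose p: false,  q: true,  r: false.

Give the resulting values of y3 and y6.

y3 = false, y6 = true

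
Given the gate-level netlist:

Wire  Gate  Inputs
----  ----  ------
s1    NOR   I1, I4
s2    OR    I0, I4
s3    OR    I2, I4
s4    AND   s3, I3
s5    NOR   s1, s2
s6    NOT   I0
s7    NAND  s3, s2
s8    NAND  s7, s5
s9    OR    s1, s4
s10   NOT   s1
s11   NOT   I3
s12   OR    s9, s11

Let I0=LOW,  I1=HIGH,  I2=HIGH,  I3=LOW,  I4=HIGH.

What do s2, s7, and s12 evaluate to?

s2 = HIGH, s7 = LOW, s12 = HIGH

s1 = I1 NOR I4 = HIGH NOR HIGH = LOW
s2 = I0 OR I4 = LOW OR HIGH = HIGH
s3 = I2 OR I4 = HIGH OR HIGH = HIGH
s4 = s3 AND I3 = HIGH AND LOW = LOW
s7 = s3 NAND s2 = HIGH NAND HIGH = LOW
s9 = s1 OR s4 = LOW OR LOW = LOW
s11 = NOT I3 = NOT LOW = HIGH
s12 = s9 OR s11 = LOW OR HIGH = HIGH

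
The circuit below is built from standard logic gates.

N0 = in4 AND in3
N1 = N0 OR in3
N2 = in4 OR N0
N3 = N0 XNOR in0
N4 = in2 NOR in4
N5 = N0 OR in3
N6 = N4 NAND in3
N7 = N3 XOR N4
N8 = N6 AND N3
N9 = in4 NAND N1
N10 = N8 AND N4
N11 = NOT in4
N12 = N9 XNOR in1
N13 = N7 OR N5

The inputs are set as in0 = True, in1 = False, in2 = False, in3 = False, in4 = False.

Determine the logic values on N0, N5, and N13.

N0 = in4 AND in3 = False AND False = False
N3 = N0 XNOR in0 = False XNOR True = False
N4 = in2 NOR in4 = False NOR False = True
N5 = N0 OR in3 = False OR False = False
N7 = N3 XOR N4 = False XOR True = True
N13 = N7 OR N5 = True OR False = True

N0 = False, N5 = False, N13 = True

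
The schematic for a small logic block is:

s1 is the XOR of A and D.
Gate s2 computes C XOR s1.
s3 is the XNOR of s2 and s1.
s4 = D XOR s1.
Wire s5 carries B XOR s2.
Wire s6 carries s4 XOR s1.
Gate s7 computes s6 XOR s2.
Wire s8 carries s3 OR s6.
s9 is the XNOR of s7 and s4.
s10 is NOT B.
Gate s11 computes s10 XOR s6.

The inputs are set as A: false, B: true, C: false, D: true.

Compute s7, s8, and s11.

s7 = false, s8 = true, s11 = true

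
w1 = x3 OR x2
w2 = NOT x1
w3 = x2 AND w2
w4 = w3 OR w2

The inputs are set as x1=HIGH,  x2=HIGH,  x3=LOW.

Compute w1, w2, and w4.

w1 = HIGH, w2 = LOW, w4 = LOW

w1 = x3 OR x2 = LOW OR HIGH = HIGH
w2 = NOT x1 = NOT HIGH = LOW
w3 = x2 AND w2 = HIGH AND LOW = LOW
w4 = w3 OR w2 = LOW OR LOW = LOW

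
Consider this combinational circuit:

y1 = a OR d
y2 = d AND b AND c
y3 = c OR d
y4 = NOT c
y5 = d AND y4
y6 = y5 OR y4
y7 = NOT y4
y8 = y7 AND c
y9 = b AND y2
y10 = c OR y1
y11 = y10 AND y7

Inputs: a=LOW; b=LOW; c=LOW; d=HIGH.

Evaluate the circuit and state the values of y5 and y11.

y5 = HIGH; y11 = LOW

y1 = a OR d = LOW OR HIGH = HIGH
y4 = NOT c = NOT LOW = HIGH
y5 = d AND y4 = HIGH AND HIGH = HIGH
y7 = NOT y4 = NOT HIGH = LOW
y10 = c OR y1 = LOW OR HIGH = HIGH
y11 = y10 AND y7 = HIGH AND LOW = LOW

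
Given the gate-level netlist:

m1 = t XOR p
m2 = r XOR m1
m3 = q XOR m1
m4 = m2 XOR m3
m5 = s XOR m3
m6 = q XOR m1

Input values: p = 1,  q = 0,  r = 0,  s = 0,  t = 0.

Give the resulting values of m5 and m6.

m5 = 1; m6 = 1

m1 = t XOR p = 0 XOR 1 = 1
m3 = q XOR m1 = 0 XOR 1 = 1
m5 = s XOR m3 = 0 XOR 1 = 1
m6 = q XOR m1 = 0 XOR 1 = 1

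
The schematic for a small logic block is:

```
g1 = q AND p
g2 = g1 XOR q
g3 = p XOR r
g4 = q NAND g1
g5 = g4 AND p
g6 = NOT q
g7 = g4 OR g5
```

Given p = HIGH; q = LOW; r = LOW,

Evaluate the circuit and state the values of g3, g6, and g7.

g3 = HIGH, g6 = HIGH, g7 = HIGH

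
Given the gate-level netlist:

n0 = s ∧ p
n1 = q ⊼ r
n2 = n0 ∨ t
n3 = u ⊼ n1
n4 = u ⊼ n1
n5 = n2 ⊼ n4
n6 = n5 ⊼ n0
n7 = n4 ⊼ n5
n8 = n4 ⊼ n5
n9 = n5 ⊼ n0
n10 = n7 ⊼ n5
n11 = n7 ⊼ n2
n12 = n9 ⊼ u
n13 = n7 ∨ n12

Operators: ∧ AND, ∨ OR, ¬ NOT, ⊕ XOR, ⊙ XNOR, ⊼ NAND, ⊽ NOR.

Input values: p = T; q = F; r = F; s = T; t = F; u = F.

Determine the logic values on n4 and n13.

n4 = T; n13 = T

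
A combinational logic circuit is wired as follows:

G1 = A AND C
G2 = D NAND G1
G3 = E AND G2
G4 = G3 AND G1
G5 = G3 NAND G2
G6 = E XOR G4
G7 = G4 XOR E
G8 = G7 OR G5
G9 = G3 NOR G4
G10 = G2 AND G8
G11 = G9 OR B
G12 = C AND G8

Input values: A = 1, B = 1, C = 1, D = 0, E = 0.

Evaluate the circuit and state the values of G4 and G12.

G4 = 0  G12 = 1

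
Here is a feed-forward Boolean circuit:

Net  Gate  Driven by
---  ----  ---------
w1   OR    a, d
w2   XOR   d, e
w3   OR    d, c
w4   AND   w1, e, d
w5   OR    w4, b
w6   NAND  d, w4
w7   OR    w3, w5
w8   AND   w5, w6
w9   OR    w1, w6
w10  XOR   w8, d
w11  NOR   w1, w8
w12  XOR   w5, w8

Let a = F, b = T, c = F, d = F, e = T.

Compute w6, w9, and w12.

w6 = T, w9 = T, w12 = F

w1 = a OR d = F OR F = F
w4 = w1 AND e AND d = F AND T AND F = F
w5 = w4 OR b = F OR T = T
w6 = d NAND w4 = F NAND F = T
w8 = w5 AND w6 = T AND T = T
w9 = w1 OR w6 = F OR T = T
w12 = w5 XOR w8 = T XOR T = F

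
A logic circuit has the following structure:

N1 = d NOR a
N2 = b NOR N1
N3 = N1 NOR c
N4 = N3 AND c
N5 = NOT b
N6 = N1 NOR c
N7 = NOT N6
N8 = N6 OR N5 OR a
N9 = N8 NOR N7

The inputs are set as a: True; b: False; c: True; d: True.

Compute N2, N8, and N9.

N1 = d NOR a = True NOR True = False
N2 = b NOR N1 = False NOR False = True
N5 = NOT b = NOT False = True
N6 = N1 NOR c = False NOR True = False
N7 = NOT N6 = NOT False = True
N8 = N6 OR N5 OR a = False OR True OR True = True
N9 = N8 NOR N7 = True NOR True = False

N2 = True; N8 = True; N9 = False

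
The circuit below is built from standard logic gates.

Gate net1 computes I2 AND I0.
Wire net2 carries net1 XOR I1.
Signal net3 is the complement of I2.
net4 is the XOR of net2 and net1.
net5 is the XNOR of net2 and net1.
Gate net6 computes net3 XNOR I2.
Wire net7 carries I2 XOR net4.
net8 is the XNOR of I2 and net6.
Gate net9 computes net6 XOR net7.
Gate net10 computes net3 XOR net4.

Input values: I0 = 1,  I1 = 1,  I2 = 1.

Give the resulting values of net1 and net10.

net1 = I2 AND I0 = 1 AND 1 = 1
net2 = net1 XOR I1 = 1 XOR 1 = 0
net3 = NOT I2 = NOT 1 = 0
net4 = net2 XOR net1 = 0 XOR 1 = 1
net10 = net3 XOR net4 = 0 XOR 1 = 1

net1 = 1  net10 = 1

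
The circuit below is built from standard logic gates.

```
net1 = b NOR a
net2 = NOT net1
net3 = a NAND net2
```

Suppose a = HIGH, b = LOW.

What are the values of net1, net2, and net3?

net1 = b NOR a = LOW NOR HIGH = LOW
net2 = NOT net1 = NOT LOW = HIGH
net3 = a NAND net2 = HIGH NAND HIGH = LOW

net1 = LOW, net2 = HIGH, net3 = LOW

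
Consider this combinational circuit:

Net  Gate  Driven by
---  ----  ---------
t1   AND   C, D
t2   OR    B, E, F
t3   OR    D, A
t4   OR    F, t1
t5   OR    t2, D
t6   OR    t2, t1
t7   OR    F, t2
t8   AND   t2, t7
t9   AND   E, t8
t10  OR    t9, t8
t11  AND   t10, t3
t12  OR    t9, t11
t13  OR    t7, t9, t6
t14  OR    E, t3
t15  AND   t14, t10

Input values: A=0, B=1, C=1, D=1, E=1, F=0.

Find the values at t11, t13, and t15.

t11 = 1  t13 = 1  t15 = 1

t1 = C AND D = 1 AND 1 = 1
t2 = B OR E OR F = 1 OR 1 OR 0 = 1
t3 = D OR A = 1 OR 0 = 1
t6 = t2 OR t1 = 1 OR 1 = 1
t7 = F OR t2 = 0 OR 1 = 1
t8 = t2 AND t7 = 1 AND 1 = 1
t9 = E AND t8 = 1 AND 1 = 1
t10 = t9 OR t8 = 1 OR 1 = 1
t11 = t10 AND t3 = 1 AND 1 = 1
t13 = t7 OR t9 OR t6 = 1 OR 1 OR 1 = 1
t14 = E OR t3 = 1 OR 1 = 1
t15 = t14 AND t10 = 1 AND 1 = 1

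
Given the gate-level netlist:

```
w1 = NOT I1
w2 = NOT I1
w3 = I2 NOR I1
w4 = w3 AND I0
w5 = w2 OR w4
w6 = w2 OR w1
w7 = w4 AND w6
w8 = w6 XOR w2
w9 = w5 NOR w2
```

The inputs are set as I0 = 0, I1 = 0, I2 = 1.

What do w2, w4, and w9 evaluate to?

w2 = NOT I1 = NOT 0 = 1
w3 = I2 NOR I1 = 1 NOR 0 = 0
w4 = w3 AND I0 = 0 AND 0 = 0
w5 = w2 OR w4 = 1 OR 0 = 1
w9 = w5 NOR w2 = 1 NOR 1 = 0

w2 = 1, w4 = 0, w9 = 0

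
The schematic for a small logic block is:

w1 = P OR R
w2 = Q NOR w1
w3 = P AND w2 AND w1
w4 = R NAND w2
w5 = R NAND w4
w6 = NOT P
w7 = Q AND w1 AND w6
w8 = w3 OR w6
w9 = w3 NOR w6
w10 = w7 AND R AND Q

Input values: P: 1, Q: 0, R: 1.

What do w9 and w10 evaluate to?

w9 = 1; w10 = 0

w1 = P OR R = 1 OR 1 = 1
w2 = Q NOR w1 = 0 NOR 1 = 0
w3 = P AND w2 AND w1 = 1 AND 0 AND 1 = 0
w6 = NOT P = NOT 1 = 0
w7 = Q AND w1 AND w6 = 0 AND 1 AND 0 = 0
w9 = w3 NOR w6 = 0 NOR 0 = 1
w10 = w7 AND R AND Q = 0 AND 1 AND 0 = 0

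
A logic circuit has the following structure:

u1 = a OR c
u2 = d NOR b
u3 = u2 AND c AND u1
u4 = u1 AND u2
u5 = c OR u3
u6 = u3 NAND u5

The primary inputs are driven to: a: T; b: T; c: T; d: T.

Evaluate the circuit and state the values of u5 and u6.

u5 = T  u6 = T

u1 = a OR c = T OR T = T
u2 = d NOR b = T NOR T = F
u3 = u2 AND c AND u1 = F AND T AND T = F
u5 = c OR u3 = T OR F = T
u6 = u3 NAND u5 = F NAND T = T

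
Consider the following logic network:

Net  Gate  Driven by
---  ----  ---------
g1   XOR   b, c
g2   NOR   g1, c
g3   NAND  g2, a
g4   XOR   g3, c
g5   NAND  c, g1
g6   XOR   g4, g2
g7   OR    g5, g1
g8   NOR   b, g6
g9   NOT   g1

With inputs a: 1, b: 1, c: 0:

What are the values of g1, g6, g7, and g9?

g1 = b XOR c = 1 XOR 0 = 1
g2 = g1 NOR c = 1 NOR 0 = 0
g3 = g2 NAND a = 0 NAND 1 = 1
g4 = g3 XOR c = 1 XOR 0 = 1
g5 = c NAND g1 = 0 NAND 1 = 1
g6 = g4 XOR g2 = 1 XOR 0 = 1
g7 = g5 OR g1 = 1 OR 1 = 1
g9 = NOT g1 = NOT 1 = 0

g1 = 1, g6 = 1, g7 = 1, g9 = 0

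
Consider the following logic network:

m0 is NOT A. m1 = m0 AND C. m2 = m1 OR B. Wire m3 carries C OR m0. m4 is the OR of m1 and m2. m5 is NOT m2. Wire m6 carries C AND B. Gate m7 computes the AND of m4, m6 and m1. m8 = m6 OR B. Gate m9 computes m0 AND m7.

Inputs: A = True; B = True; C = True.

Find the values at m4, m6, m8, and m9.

m0 = NOT A = NOT True = False
m1 = m0 AND C = False AND True = False
m2 = m1 OR B = False OR True = True
m4 = m1 OR m2 = False OR True = True
m6 = C AND B = True AND True = True
m7 = m4 AND m6 AND m1 = True AND True AND False = False
m8 = m6 OR B = True OR True = True
m9 = m0 AND m7 = False AND False = False

m4 = True, m6 = True, m8 = True, m9 = False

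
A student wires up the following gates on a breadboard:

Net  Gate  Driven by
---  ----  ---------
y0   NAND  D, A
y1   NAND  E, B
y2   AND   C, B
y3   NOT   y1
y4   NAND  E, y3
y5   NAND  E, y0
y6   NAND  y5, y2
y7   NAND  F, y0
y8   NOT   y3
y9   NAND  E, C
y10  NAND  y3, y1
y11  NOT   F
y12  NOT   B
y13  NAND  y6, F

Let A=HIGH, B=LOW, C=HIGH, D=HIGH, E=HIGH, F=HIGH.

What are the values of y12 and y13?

y12 = HIGH; y13 = LOW

y0 = D NAND A = HIGH NAND HIGH = LOW
y2 = C AND B = HIGH AND LOW = LOW
y5 = E NAND y0 = HIGH NAND LOW = HIGH
y6 = y5 NAND y2 = HIGH NAND LOW = HIGH
y12 = NOT B = NOT LOW = HIGH
y13 = y6 NAND F = HIGH NAND HIGH = LOW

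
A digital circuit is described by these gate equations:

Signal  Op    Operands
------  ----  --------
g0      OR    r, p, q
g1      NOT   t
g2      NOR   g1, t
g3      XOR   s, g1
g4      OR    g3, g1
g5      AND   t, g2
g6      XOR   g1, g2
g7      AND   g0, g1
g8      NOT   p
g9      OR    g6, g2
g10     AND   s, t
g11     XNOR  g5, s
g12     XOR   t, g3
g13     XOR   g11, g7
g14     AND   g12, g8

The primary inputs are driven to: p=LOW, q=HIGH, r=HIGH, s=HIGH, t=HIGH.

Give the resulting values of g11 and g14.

g1 = NOT t = NOT HIGH = LOW
g2 = g1 NOR t = LOW NOR HIGH = LOW
g3 = s XOR g1 = HIGH XOR LOW = HIGH
g5 = t AND g2 = HIGH AND LOW = LOW
g8 = NOT p = NOT LOW = HIGH
g11 = g5 XNOR s = LOW XNOR HIGH = LOW
g12 = t XOR g3 = HIGH XOR HIGH = LOW
g14 = g12 AND g8 = LOW AND HIGH = LOW

g11 = LOW, g14 = LOW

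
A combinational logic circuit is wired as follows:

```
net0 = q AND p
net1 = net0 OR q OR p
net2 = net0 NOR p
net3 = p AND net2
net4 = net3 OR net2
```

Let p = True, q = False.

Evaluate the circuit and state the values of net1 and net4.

net1 = True; net4 = False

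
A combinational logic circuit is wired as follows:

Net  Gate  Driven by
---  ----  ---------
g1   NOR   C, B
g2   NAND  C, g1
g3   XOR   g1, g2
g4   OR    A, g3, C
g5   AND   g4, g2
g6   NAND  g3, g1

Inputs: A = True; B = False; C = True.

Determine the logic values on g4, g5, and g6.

g4 = True  g5 = True  g6 = True

g1 = C NOR B = True NOR False = False
g2 = C NAND g1 = True NAND False = True
g3 = g1 XOR g2 = False XOR True = True
g4 = A OR g3 OR C = True OR True OR True = True
g5 = g4 AND g2 = True AND True = True
g6 = g3 NAND g1 = True NAND False = True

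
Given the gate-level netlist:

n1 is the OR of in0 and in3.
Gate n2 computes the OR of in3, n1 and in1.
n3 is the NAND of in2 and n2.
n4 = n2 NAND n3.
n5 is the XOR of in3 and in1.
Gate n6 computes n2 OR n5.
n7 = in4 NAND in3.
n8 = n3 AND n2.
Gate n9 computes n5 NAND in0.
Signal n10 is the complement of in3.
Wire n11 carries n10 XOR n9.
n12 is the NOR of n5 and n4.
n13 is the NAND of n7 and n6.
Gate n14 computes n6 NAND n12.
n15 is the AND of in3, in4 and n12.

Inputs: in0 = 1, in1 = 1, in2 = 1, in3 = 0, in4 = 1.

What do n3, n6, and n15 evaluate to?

n3 = 0; n6 = 1; n15 = 0

n1 = in0 OR in3 = 1 OR 0 = 1
n2 = in3 OR n1 OR in1 = 0 OR 1 OR 1 = 1
n3 = in2 NAND n2 = 1 NAND 1 = 0
n4 = n2 NAND n3 = 1 NAND 0 = 1
n5 = in3 XOR in1 = 0 XOR 1 = 1
n6 = n2 OR n5 = 1 OR 1 = 1
n12 = n5 NOR n4 = 1 NOR 1 = 0
n15 = in3 AND in4 AND n12 = 0 AND 1 AND 0 = 0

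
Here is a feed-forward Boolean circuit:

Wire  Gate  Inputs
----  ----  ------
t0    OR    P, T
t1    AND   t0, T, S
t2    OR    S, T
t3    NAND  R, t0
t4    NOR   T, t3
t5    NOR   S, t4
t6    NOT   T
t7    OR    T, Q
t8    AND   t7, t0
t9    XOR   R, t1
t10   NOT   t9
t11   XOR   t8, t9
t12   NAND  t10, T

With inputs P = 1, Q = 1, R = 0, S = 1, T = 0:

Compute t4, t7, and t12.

t4 = 0; t7 = 1; t12 = 1

t0 = P OR T = 1 OR 0 = 1
t1 = t0 AND T AND S = 1 AND 0 AND 1 = 0
t3 = R NAND t0 = 0 NAND 1 = 1
t4 = T NOR t3 = 0 NOR 1 = 0
t7 = T OR Q = 0 OR 1 = 1
t9 = R XOR t1 = 0 XOR 0 = 0
t10 = NOT t9 = NOT 0 = 1
t12 = t10 NAND T = 1 NAND 0 = 1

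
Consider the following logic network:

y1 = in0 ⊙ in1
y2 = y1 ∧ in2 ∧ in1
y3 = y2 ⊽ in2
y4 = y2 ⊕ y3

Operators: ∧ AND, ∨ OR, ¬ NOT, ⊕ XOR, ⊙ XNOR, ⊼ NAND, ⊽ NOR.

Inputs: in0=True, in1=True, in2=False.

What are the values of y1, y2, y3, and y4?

y1 = True  y2 = False  y3 = True  y4 = True

y1 = in0 XNOR in1 = True XNOR True = True
y2 = y1 AND in2 AND in1 = True AND False AND True = False
y3 = y2 NOR in2 = False NOR False = True
y4 = y2 XOR y3 = False XOR True = True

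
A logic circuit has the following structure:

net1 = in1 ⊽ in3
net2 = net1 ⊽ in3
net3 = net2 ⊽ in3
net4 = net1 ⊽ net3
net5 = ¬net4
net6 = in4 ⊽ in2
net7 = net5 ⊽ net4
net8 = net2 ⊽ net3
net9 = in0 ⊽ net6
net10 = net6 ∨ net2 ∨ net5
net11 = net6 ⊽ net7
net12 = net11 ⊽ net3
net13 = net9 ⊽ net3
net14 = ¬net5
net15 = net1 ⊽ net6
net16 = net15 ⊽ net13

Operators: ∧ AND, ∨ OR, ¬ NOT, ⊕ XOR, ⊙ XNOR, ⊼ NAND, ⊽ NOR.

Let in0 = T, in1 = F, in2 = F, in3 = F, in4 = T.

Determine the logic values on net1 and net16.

net1 = T, net16 = T

net1 = in1 NOR in3 = F NOR F = T
net2 = net1 NOR in3 = T NOR F = F
net3 = net2 NOR in3 = F NOR F = T
net6 = in4 NOR in2 = T NOR F = F
net9 = in0 NOR net6 = T NOR F = F
net13 = net9 NOR net3 = F NOR T = F
net15 = net1 NOR net6 = T NOR F = F
net16 = net15 NOR net13 = F NOR F = T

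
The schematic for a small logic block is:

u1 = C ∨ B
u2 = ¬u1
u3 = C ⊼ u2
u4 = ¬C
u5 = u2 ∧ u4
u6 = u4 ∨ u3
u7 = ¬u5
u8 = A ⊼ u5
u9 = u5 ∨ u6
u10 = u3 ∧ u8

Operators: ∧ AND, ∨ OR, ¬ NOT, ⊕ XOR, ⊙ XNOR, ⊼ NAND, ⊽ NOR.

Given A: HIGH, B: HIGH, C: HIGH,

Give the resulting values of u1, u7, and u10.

u1 = HIGH  u7 = HIGH  u10 = HIGH

u1 = C OR B = HIGH OR HIGH = HIGH
u2 = NOT u1 = NOT HIGH = LOW
u3 = C NAND u2 = HIGH NAND LOW = HIGH
u4 = NOT C = NOT HIGH = LOW
u5 = u2 AND u4 = LOW AND LOW = LOW
u7 = NOT u5 = NOT LOW = HIGH
u8 = A NAND u5 = HIGH NAND LOW = HIGH
u10 = u3 AND u8 = HIGH AND HIGH = HIGH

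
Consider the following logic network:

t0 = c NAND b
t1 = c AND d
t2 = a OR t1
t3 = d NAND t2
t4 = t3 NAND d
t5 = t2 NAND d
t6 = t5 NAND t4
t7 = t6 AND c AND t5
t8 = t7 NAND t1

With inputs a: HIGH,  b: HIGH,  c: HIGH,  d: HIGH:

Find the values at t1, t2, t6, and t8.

t1 = c AND d = HIGH AND HIGH = HIGH
t2 = a OR t1 = HIGH OR HIGH = HIGH
t3 = d NAND t2 = HIGH NAND HIGH = LOW
t4 = t3 NAND d = LOW NAND HIGH = HIGH
t5 = t2 NAND d = HIGH NAND HIGH = LOW
t6 = t5 NAND t4 = LOW NAND HIGH = HIGH
t7 = t6 AND c AND t5 = HIGH AND HIGH AND LOW = LOW
t8 = t7 NAND t1 = LOW NAND HIGH = HIGH

t1 = HIGH; t2 = HIGH; t6 = HIGH; t8 = HIGH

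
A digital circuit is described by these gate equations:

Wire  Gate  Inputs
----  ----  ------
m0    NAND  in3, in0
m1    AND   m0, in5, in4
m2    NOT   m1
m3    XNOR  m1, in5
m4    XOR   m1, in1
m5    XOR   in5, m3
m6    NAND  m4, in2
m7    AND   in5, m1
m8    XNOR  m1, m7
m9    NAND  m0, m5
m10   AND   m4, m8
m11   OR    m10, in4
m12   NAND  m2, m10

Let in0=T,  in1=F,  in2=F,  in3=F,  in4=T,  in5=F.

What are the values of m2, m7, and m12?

m2 = T, m7 = F, m12 = T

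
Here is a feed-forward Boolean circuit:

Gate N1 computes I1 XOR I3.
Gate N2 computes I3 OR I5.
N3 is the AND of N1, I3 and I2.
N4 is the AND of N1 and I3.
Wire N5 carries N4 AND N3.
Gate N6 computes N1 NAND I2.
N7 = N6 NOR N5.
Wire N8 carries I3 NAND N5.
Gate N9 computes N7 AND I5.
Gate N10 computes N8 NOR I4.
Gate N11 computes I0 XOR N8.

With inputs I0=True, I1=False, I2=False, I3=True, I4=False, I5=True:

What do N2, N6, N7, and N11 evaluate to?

N1 = I1 XOR I3 = False XOR True = True
N2 = I3 OR I5 = True OR True = True
N3 = N1 AND I3 AND I2 = True AND True AND False = False
N4 = N1 AND I3 = True AND True = True
N5 = N4 AND N3 = True AND False = False
N6 = N1 NAND I2 = True NAND False = True
N7 = N6 NOR N5 = True NOR False = False
N8 = I3 NAND N5 = True NAND False = True
N11 = I0 XOR N8 = True XOR True = False

N2 = True; N6 = True; N7 = False; N11 = False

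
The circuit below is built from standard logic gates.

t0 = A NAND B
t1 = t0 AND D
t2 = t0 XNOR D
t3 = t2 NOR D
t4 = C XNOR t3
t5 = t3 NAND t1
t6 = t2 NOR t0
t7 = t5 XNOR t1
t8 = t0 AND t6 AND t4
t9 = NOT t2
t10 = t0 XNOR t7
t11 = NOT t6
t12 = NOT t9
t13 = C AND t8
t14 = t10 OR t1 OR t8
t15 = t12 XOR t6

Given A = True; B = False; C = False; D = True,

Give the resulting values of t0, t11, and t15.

t0 = A NAND B = True NAND False = True
t2 = t0 XNOR D = True XNOR True = True
t6 = t2 NOR t0 = True NOR True = False
t9 = NOT t2 = NOT True = False
t11 = NOT t6 = NOT False = True
t12 = NOT t9 = NOT False = True
t15 = t12 XOR t6 = True XOR False = True

t0 = True, t11 = True, t15 = True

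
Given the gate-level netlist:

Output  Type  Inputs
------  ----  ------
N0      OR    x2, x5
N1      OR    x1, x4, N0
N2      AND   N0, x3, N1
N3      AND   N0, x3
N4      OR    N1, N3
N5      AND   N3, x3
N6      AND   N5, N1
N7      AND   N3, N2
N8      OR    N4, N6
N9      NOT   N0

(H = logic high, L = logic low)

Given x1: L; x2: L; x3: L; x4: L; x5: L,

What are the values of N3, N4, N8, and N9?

N3 = L  N4 = L  N8 = L  N9 = H

N0 = x2 OR x5 = L OR L = L
N1 = x1 OR x4 OR N0 = L OR L OR L = L
N3 = N0 AND x3 = L AND L = L
N4 = N1 OR N3 = L OR L = L
N5 = N3 AND x3 = L AND L = L
N6 = N5 AND N1 = L AND L = L
N8 = N4 OR N6 = L OR L = L
N9 = NOT N0 = NOT L = H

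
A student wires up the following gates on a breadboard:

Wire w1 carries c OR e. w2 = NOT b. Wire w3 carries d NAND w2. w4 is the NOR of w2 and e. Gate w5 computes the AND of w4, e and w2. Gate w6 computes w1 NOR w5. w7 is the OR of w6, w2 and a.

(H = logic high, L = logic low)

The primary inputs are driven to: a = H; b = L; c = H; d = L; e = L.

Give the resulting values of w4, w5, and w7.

w1 = c OR e = H OR L = H
w2 = NOT b = NOT L = H
w4 = w2 NOR e = H NOR L = L
w5 = w4 AND e AND w2 = L AND L AND H = L
w6 = w1 NOR w5 = H NOR L = L
w7 = w6 OR w2 OR a = L OR H OR H = H

w4 = L, w5 = L, w7 = H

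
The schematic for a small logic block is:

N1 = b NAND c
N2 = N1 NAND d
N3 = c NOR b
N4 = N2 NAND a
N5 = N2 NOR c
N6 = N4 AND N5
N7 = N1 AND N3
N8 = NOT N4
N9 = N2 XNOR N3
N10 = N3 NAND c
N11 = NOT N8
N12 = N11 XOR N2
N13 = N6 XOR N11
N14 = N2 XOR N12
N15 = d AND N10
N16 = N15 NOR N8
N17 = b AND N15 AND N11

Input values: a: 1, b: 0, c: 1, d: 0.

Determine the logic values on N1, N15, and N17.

N1 = 1, N15 = 0, N17 = 0

N1 = b NAND c = 0 NAND 1 = 1
N2 = N1 NAND d = 1 NAND 0 = 1
N3 = c NOR b = 1 NOR 0 = 0
N4 = N2 NAND a = 1 NAND 1 = 0
N8 = NOT N4 = NOT 0 = 1
N10 = N3 NAND c = 0 NAND 1 = 1
N11 = NOT N8 = NOT 1 = 0
N15 = d AND N10 = 0 AND 1 = 0
N17 = b AND N15 AND N11 = 0 AND 0 AND 0 = 0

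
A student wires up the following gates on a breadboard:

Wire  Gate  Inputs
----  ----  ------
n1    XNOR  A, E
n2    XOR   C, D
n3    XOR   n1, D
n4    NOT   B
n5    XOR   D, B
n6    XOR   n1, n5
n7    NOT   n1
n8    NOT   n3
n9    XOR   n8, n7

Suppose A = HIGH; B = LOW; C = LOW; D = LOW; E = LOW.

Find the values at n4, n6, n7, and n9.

n1 = A XNOR E = HIGH XNOR LOW = LOW
n3 = n1 XOR D = LOW XOR LOW = LOW
n4 = NOT B = NOT LOW = HIGH
n5 = D XOR B = LOW XOR LOW = LOW
n6 = n1 XOR n5 = LOW XOR LOW = LOW
n7 = NOT n1 = NOT LOW = HIGH
n8 = NOT n3 = NOT LOW = HIGH
n9 = n8 XOR n7 = HIGH XOR HIGH = LOW

n4 = HIGH, n6 = LOW, n7 = HIGH, n9 = LOW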